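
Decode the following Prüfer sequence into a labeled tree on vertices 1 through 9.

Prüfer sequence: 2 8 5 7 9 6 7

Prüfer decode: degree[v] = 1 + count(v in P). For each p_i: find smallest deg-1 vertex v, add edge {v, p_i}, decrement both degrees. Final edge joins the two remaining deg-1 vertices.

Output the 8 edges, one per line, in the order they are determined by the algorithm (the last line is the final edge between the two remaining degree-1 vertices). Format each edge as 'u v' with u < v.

Initial degrees: {1:1, 2:2, 3:1, 4:1, 5:2, 6:2, 7:3, 8:2, 9:2}
Step 1: smallest deg-1 vertex = 1, p_1 = 2. Add edge {1,2}. Now deg[1]=0, deg[2]=1.
Step 2: smallest deg-1 vertex = 2, p_2 = 8. Add edge {2,8}. Now deg[2]=0, deg[8]=1.
Step 3: smallest deg-1 vertex = 3, p_3 = 5. Add edge {3,5}. Now deg[3]=0, deg[5]=1.
Step 4: smallest deg-1 vertex = 4, p_4 = 7. Add edge {4,7}. Now deg[4]=0, deg[7]=2.
Step 5: smallest deg-1 vertex = 5, p_5 = 9. Add edge {5,9}. Now deg[5]=0, deg[9]=1.
Step 6: smallest deg-1 vertex = 8, p_6 = 6. Add edge {6,8}. Now deg[8]=0, deg[6]=1.
Step 7: smallest deg-1 vertex = 6, p_7 = 7. Add edge {6,7}. Now deg[6]=0, deg[7]=1.
Final: two remaining deg-1 vertices are 7, 9. Add edge {7,9}.

Answer: 1 2
2 8
3 5
4 7
5 9
6 8
6 7
7 9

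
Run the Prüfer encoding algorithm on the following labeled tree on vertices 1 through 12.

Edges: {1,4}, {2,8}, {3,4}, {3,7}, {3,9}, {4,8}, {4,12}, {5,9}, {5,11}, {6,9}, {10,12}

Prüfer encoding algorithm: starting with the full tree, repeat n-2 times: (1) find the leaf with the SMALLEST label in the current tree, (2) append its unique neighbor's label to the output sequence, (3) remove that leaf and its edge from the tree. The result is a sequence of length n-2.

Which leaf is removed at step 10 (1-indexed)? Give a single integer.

Answer: 3

Derivation:
Step 1: current leaves = {1,2,6,7,10,11}. Remove leaf 1 (neighbor: 4).
Step 2: current leaves = {2,6,7,10,11}. Remove leaf 2 (neighbor: 8).
Step 3: current leaves = {6,7,8,10,11}. Remove leaf 6 (neighbor: 9).
Step 4: current leaves = {7,8,10,11}. Remove leaf 7 (neighbor: 3).
Step 5: current leaves = {8,10,11}. Remove leaf 8 (neighbor: 4).
Step 6: current leaves = {10,11}. Remove leaf 10 (neighbor: 12).
Step 7: current leaves = {11,12}. Remove leaf 11 (neighbor: 5).
Step 8: current leaves = {5,12}. Remove leaf 5 (neighbor: 9).
Step 9: current leaves = {9,12}. Remove leaf 9 (neighbor: 3).
Step 10: current leaves = {3,12}. Remove leaf 3 (neighbor: 4).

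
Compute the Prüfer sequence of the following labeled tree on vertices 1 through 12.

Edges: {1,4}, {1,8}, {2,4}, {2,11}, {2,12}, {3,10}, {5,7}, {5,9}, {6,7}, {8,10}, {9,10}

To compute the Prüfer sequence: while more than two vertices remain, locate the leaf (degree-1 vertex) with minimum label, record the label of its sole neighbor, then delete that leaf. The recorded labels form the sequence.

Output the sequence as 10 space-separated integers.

Step 1: leaves = {3,6,11,12}. Remove smallest leaf 3, emit neighbor 10.
Step 2: leaves = {6,11,12}. Remove smallest leaf 6, emit neighbor 7.
Step 3: leaves = {7,11,12}. Remove smallest leaf 7, emit neighbor 5.
Step 4: leaves = {5,11,12}. Remove smallest leaf 5, emit neighbor 9.
Step 5: leaves = {9,11,12}. Remove smallest leaf 9, emit neighbor 10.
Step 6: leaves = {10,11,12}. Remove smallest leaf 10, emit neighbor 8.
Step 7: leaves = {8,11,12}. Remove smallest leaf 8, emit neighbor 1.
Step 8: leaves = {1,11,12}. Remove smallest leaf 1, emit neighbor 4.
Step 9: leaves = {4,11,12}. Remove smallest leaf 4, emit neighbor 2.
Step 10: leaves = {11,12}. Remove smallest leaf 11, emit neighbor 2.
Done: 2 vertices remain (2, 12). Sequence = [10 7 5 9 10 8 1 4 2 2]

Answer: 10 7 5 9 10 8 1 4 2 2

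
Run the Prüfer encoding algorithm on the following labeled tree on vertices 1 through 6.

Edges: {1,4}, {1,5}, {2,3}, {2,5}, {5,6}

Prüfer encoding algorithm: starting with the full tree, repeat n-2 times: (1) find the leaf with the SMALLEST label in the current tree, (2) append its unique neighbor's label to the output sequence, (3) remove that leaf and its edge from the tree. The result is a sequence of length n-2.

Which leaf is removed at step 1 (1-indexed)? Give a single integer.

Answer: 3

Derivation:
Step 1: current leaves = {3,4,6}. Remove leaf 3 (neighbor: 2).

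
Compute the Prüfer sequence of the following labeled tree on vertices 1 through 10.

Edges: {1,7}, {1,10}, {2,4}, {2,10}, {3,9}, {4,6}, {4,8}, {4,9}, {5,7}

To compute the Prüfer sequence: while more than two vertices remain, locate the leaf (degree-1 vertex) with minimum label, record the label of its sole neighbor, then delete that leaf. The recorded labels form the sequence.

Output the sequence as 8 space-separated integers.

Answer: 9 7 4 1 10 4 4 2

Derivation:
Step 1: leaves = {3,5,6,8}. Remove smallest leaf 3, emit neighbor 9.
Step 2: leaves = {5,6,8,9}. Remove smallest leaf 5, emit neighbor 7.
Step 3: leaves = {6,7,8,9}. Remove smallest leaf 6, emit neighbor 4.
Step 4: leaves = {7,8,9}. Remove smallest leaf 7, emit neighbor 1.
Step 5: leaves = {1,8,9}. Remove smallest leaf 1, emit neighbor 10.
Step 6: leaves = {8,9,10}. Remove smallest leaf 8, emit neighbor 4.
Step 7: leaves = {9,10}. Remove smallest leaf 9, emit neighbor 4.
Step 8: leaves = {4,10}. Remove smallest leaf 4, emit neighbor 2.
Done: 2 vertices remain (2, 10). Sequence = [9 7 4 1 10 4 4 2]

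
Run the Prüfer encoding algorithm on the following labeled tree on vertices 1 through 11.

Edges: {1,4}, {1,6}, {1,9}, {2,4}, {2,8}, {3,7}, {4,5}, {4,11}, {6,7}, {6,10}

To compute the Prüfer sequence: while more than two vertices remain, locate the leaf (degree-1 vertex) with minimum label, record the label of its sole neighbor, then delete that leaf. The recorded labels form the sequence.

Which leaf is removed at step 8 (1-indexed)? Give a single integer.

Answer: 6

Derivation:
Step 1: current leaves = {3,5,8,9,10,11}. Remove leaf 3 (neighbor: 7).
Step 2: current leaves = {5,7,8,9,10,11}. Remove leaf 5 (neighbor: 4).
Step 3: current leaves = {7,8,9,10,11}. Remove leaf 7 (neighbor: 6).
Step 4: current leaves = {8,9,10,11}. Remove leaf 8 (neighbor: 2).
Step 5: current leaves = {2,9,10,11}. Remove leaf 2 (neighbor: 4).
Step 6: current leaves = {9,10,11}. Remove leaf 9 (neighbor: 1).
Step 7: current leaves = {10,11}. Remove leaf 10 (neighbor: 6).
Step 8: current leaves = {6,11}. Remove leaf 6 (neighbor: 1).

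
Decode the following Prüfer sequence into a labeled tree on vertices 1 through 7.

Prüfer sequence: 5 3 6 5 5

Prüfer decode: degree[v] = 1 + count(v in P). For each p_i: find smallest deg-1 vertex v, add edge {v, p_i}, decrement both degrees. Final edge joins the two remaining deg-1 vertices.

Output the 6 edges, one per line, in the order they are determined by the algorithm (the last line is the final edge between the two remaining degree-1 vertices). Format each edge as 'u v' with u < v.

Answer: 1 5
2 3
3 6
4 5
5 6
5 7

Derivation:
Initial degrees: {1:1, 2:1, 3:2, 4:1, 5:4, 6:2, 7:1}
Step 1: smallest deg-1 vertex = 1, p_1 = 5. Add edge {1,5}. Now deg[1]=0, deg[5]=3.
Step 2: smallest deg-1 vertex = 2, p_2 = 3. Add edge {2,3}. Now deg[2]=0, deg[3]=1.
Step 3: smallest deg-1 vertex = 3, p_3 = 6. Add edge {3,6}. Now deg[3]=0, deg[6]=1.
Step 4: smallest deg-1 vertex = 4, p_4 = 5. Add edge {4,5}. Now deg[4]=0, deg[5]=2.
Step 5: smallest deg-1 vertex = 6, p_5 = 5. Add edge {5,6}. Now deg[6]=0, deg[5]=1.
Final: two remaining deg-1 vertices are 5, 7. Add edge {5,7}.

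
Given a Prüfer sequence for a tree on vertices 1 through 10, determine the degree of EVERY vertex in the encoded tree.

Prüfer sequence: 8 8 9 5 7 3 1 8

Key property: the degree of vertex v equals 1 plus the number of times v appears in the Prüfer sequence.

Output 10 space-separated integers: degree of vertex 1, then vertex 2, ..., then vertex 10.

Answer: 2 1 2 1 2 1 2 4 2 1

Derivation:
p_1 = 8: count[8] becomes 1
p_2 = 8: count[8] becomes 2
p_3 = 9: count[9] becomes 1
p_4 = 5: count[5] becomes 1
p_5 = 7: count[7] becomes 1
p_6 = 3: count[3] becomes 1
p_7 = 1: count[1] becomes 1
p_8 = 8: count[8] becomes 3
Degrees (1 + count): deg[1]=1+1=2, deg[2]=1+0=1, deg[3]=1+1=2, deg[4]=1+0=1, deg[5]=1+1=2, deg[6]=1+0=1, deg[7]=1+1=2, deg[8]=1+3=4, deg[9]=1+1=2, deg[10]=1+0=1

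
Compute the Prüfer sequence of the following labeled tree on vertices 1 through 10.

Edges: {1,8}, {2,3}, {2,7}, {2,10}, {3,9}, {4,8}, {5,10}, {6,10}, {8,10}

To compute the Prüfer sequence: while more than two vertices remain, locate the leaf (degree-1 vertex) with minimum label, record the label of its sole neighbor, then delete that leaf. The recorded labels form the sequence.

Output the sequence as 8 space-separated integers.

Step 1: leaves = {1,4,5,6,7,9}. Remove smallest leaf 1, emit neighbor 8.
Step 2: leaves = {4,5,6,7,9}. Remove smallest leaf 4, emit neighbor 8.
Step 3: leaves = {5,6,7,8,9}. Remove smallest leaf 5, emit neighbor 10.
Step 4: leaves = {6,7,8,9}. Remove smallest leaf 6, emit neighbor 10.
Step 5: leaves = {7,8,9}. Remove smallest leaf 7, emit neighbor 2.
Step 6: leaves = {8,9}. Remove smallest leaf 8, emit neighbor 10.
Step 7: leaves = {9,10}. Remove smallest leaf 9, emit neighbor 3.
Step 8: leaves = {3,10}. Remove smallest leaf 3, emit neighbor 2.
Done: 2 vertices remain (2, 10). Sequence = [8 8 10 10 2 10 3 2]

Answer: 8 8 10 10 2 10 3 2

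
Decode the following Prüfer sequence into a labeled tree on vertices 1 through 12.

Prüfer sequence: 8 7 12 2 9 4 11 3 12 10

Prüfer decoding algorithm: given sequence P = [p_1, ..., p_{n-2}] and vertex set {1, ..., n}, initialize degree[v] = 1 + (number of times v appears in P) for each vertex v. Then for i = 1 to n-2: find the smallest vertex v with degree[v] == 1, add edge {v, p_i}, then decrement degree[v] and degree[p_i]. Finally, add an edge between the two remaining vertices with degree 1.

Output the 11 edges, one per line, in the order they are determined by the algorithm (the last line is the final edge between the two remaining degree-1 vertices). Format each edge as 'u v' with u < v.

Initial degrees: {1:1, 2:2, 3:2, 4:2, 5:1, 6:1, 7:2, 8:2, 9:2, 10:2, 11:2, 12:3}
Step 1: smallest deg-1 vertex = 1, p_1 = 8. Add edge {1,8}. Now deg[1]=0, deg[8]=1.
Step 2: smallest deg-1 vertex = 5, p_2 = 7. Add edge {5,7}. Now deg[5]=0, deg[7]=1.
Step 3: smallest deg-1 vertex = 6, p_3 = 12. Add edge {6,12}. Now deg[6]=0, deg[12]=2.
Step 4: smallest deg-1 vertex = 7, p_4 = 2. Add edge {2,7}. Now deg[7]=0, deg[2]=1.
Step 5: smallest deg-1 vertex = 2, p_5 = 9. Add edge {2,9}. Now deg[2]=0, deg[9]=1.
Step 6: smallest deg-1 vertex = 8, p_6 = 4. Add edge {4,8}. Now deg[8]=0, deg[4]=1.
Step 7: smallest deg-1 vertex = 4, p_7 = 11. Add edge {4,11}. Now deg[4]=0, deg[11]=1.
Step 8: smallest deg-1 vertex = 9, p_8 = 3. Add edge {3,9}. Now deg[9]=0, deg[3]=1.
Step 9: smallest deg-1 vertex = 3, p_9 = 12. Add edge {3,12}. Now deg[3]=0, deg[12]=1.
Step 10: smallest deg-1 vertex = 11, p_10 = 10. Add edge {10,11}. Now deg[11]=0, deg[10]=1.
Final: two remaining deg-1 vertices are 10, 12. Add edge {10,12}.

Answer: 1 8
5 7
6 12
2 7
2 9
4 8
4 11
3 9
3 12
10 11
10 12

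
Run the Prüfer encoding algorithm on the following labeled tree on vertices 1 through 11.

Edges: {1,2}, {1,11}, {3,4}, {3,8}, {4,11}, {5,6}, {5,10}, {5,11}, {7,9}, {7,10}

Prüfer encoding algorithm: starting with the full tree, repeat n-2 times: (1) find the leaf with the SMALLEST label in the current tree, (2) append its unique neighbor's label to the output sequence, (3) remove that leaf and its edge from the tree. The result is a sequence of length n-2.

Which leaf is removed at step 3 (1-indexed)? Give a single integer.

Answer: 6

Derivation:
Step 1: current leaves = {2,6,8,9}. Remove leaf 2 (neighbor: 1).
Step 2: current leaves = {1,6,8,9}. Remove leaf 1 (neighbor: 11).
Step 3: current leaves = {6,8,9}. Remove leaf 6 (neighbor: 5).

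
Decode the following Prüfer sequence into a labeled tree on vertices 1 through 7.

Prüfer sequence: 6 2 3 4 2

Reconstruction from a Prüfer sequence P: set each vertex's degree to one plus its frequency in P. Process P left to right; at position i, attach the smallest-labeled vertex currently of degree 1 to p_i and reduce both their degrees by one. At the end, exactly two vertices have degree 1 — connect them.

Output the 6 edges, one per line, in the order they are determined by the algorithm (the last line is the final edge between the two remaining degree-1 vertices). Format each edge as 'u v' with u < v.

Initial degrees: {1:1, 2:3, 3:2, 4:2, 5:1, 6:2, 7:1}
Step 1: smallest deg-1 vertex = 1, p_1 = 6. Add edge {1,6}. Now deg[1]=0, deg[6]=1.
Step 2: smallest deg-1 vertex = 5, p_2 = 2. Add edge {2,5}. Now deg[5]=0, deg[2]=2.
Step 3: smallest deg-1 vertex = 6, p_3 = 3. Add edge {3,6}. Now deg[6]=0, deg[3]=1.
Step 4: smallest deg-1 vertex = 3, p_4 = 4. Add edge {3,4}. Now deg[3]=0, deg[4]=1.
Step 5: smallest deg-1 vertex = 4, p_5 = 2. Add edge {2,4}. Now deg[4]=0, deg[2]=1.
Final: two remaining deg-1 vertices are 2, 7. Add edge {2,7}.

Answer: 1 6
2 5
3 6
3 4
2 4
2 7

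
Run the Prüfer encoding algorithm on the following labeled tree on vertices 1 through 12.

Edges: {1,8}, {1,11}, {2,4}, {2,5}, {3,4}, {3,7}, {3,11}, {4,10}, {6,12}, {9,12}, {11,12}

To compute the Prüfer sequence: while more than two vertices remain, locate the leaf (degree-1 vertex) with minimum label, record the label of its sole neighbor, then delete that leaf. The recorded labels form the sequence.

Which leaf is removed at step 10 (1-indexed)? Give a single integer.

Answer: 3

Derivation:
Step 1: current leaves = {5,6,7,8,9,10}. Remove leaf 5 (neighbor: 2).
Step 2: current leaves = {2,6,7,8,9,10}. Remove leaf 2 (neighbor: 4).
Step 3: current leaves = {6,7,8,9,10}. Remove leaf 6 (neighbor: 12).
Step 4: current leaves = {7,8,9,10}. Remove leaf 7 (neighbor: 3).
Step 5: current leaves = {8,9,10}. Remove leaf 8 (neighbor: 1).
Step 6: current leaves = {1,9,10}. Remove leaf 1 (neighbor: 11).
Step 7: current leaves = {9,10}. Remove leaf 9 (neighbor: 12).
Step 8: current leaves = {10,12}. Remove leaf 10 (neighbor: 4).
Step 9: current leaves = {4,12}. Remove leaf 4 (neighbor: 3).
Step 10: current leaves = {3,12}. Remove leaf 3 (neighbor: 11).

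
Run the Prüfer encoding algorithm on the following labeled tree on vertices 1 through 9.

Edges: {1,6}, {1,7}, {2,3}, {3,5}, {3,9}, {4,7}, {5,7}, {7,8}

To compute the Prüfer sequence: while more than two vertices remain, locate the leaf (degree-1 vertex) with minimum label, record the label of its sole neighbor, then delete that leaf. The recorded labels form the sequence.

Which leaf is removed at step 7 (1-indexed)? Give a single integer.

Step 1: current leaves = {2,4,6,8,9}. Remove leaf 2 (neighbor: 3).
Step 2: current leaves = {4,6,8,9}. Remove leaf 4 (neighbor: 7).
Step 3: current leaves = {6,8,9}. Remove leaf 6 (neighbor: 1).
Step 4: current leaves = {1,8,9}. Remove leaf 1 (neighbor: 7).
Step 5: current leaves = {8,9}. Remove leaf 8 (neighbor: 7).
Step 6: current leaves = {7,9}. Remove leaf 7 (neighbor: 5).
Step 7: current leaves = {5,9}. Remove leaf 5 (neighbor: 3).

Answer: 5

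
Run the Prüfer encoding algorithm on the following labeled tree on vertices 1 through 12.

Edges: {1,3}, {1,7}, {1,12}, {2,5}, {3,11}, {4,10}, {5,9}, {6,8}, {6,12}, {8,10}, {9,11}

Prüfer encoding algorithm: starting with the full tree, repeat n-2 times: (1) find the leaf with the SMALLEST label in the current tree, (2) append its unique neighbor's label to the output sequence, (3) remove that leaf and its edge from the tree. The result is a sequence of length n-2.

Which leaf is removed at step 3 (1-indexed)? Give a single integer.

Answer: 5

Derivation:
Step 1: current leaves = {2,4,7}. Remove leaf 2 (neighbor: 5).
Step 2: current leaves = {4,5,7}. Remove leaf 4 (neighbor: 10).
Step 3: current leaves = {5,7,10}. Remove leaf 5 (neighbor: 9).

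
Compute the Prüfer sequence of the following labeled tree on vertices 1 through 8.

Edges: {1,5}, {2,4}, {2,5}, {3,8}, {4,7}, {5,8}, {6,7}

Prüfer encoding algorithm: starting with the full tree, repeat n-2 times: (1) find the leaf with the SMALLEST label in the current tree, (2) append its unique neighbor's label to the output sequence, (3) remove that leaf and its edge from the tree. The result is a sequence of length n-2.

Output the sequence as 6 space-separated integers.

Step 1: leaves = {1,3,6}. Remove smallest leaf 1, emit neighbor 5.
Step 2: leaves = {3,6}. Remove smallest leaf 3, emit neighbor 8.
Step 3: leaves = {6,8}. Remove smallest leaf 6, emit neighbor 7.
Step 4: leaves = {7,8}. Remove smallest leaf 7, emit neighbor 4.
Step 5: leaves = {4,8}. Remove smallest leaf 4, emit neighbor 2.
Step 6: leaves = {2,8}. Remove smallest leaf 2, emit neighbor 5.
Done: 2 vertices remain (5, 8). Sequence = [5 8 7 4 2 5]

Answer: 5 8 7 4 2 5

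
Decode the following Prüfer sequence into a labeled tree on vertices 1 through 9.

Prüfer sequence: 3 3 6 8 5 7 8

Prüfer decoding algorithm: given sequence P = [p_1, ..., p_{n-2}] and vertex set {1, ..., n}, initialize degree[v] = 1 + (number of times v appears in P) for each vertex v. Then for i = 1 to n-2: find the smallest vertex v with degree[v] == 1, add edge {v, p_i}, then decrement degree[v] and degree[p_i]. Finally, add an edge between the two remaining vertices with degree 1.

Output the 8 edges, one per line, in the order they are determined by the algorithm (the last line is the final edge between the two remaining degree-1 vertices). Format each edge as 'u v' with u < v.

Initial degrees: {1:1, 2:1, 3:3, 4:1, 5:2, 6:2, 7:2, 8:3, 9:1}
Step 1: smallest deg-1 vertex = 1, p_1 = 3. Add edge {1,3}. Now deg[1]=0, deg[3]=2.
Step 2: smallest deg-1 vertex = 2, p_2 = 3. Add edge {2,3}. Now deg[2]=0, deg[3]=1.
Step 3: smallest deg-1 vertex = 3, p_3 = 6. Add edge {3,6}. Now deg[3]=0, deg[6]=1.
Step 4: smallest deg-1 vertex = 4, p_4 = 8. Add edge {4,8}. Now deg[4]=0, deg[8]=2.
Step 5: smallest deg-1 vertex = 6, p_5 = 5. Add edge {5,6}. Now deg[6]=0, deg[5]=1.
Step 6: smallest deg-1 vertex = 5, p_6 = 7. Add edge {5,7}. Now deg[5]=0, deg[7]=1.
Step 7: smallest deg-1 vertex = 7, p_7 = 8. Add edge {7,8}. Now deg[7]=0, deg[8]=1.
Final: two remaining deg-1 vertices are 8, 9. Add edge {8,9}.

Answer: 1 3
2 3
3 6
4 8
5 6
5 7
7 8
8 9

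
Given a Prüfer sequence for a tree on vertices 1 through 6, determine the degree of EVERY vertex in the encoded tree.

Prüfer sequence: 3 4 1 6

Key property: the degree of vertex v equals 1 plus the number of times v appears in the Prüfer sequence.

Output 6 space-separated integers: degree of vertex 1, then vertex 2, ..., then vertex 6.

Answer: 2 1 2 2 1 2

Derivation:
p_1 = 3: count[3] becomes 1
p_2 = 4: count[4] becomes 1
p_3 = 1: count[1] becomes 1
p_4 = 6: count[6] becomes 1
Degrees (1 + count): deg[1]=1+1=2, deg[2]=1+0=1, deg[3]=1+1=2, deg[4]=1+1=2, deg[5]=1+0=1, deg[6]=1+1=2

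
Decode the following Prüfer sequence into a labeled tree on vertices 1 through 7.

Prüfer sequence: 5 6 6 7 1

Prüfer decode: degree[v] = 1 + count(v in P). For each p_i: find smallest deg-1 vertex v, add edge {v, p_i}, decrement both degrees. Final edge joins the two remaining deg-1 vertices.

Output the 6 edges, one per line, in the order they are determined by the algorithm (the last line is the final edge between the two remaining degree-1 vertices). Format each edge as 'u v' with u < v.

Answer: 2 5
3 6
4 6
5 7
1 6
1 7

Derivation:
Initial degrees: {1:2, 2:1, 3:1, 4:1, 5:2, 6:3, 7:2}
Step 1: smallest deg-1 vertex = 2, p_1 = 5. Add edge {2,5}. Now deg[2]=0, deg[5]=1.
Step 2: smallest deg-1 vertex = 3, p_2 = 6. Add edge {3,6}. Now deg[3]=0, deg[6]=2.
Step 3: smallest deg-1 vertex = 4, p_3 = 6. Add edge {4,6}. Now deg[4]=0, deg[6]=1.
Step 4: smallest deg-1 vertex = 5, p_4 = 7. Add edge {5,7}. Now deg[5]=0, deg[7]=1.
Step 5: smallest deg-1 vertex = 6, p_5 = 1. Add edge {1,6}. Now deg[6]=0, deg[1]=1.
Final: two remaining deg-1 vertices are 1, 7. Add edge {1,7}.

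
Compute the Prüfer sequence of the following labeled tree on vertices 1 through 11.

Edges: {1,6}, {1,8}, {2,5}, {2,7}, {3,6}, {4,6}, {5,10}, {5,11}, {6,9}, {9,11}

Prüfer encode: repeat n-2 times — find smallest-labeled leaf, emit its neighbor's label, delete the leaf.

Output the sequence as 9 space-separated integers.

Step 1: leaves = {3,4,7,8,10}. Remove smallest leaf 3, emit neighbor 6.
Step 2: leaves = {4,7,8,10}. Remove smallest leaf 4, emit neighbor 6.
Step 3: leaves = {7,8,10}. Remove smallest leaf 7, emit neighbor 2.
Step 4: leaves = {2,8,10}. Remove smallest leaf 2, emit neighbor 5.
Step 5: leaves = {8,10}. Remove smallest leaf 8, emit neighbor 1.
Step 6: leaves = {1,10}. Remove smallest leaf 1, emit neighbor 6.
Step 7: leaves = {6,10}. Remove smallest leaf 6, emit neighbor 9.
Step 8: leaves = {9,10}. Remove smallest leaf 9, emit neighbor 11.
Step 9: leaves = {10,11}. Remove smallest leaf 10, emit neighbor 5.
Done: 2 vertices remain (5, 11). Sequence = [6 6 2 5 1 6 9 11 5]

Answer: 6 6 2 5 1 6 9 11 5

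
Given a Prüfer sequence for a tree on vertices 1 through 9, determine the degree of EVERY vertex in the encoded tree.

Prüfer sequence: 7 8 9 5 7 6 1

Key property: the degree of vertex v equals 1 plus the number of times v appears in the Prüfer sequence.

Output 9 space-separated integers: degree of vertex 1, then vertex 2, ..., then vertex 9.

p_1 = 7: count[7] becomes 1
p_2 = 8: count[8] becomes 1
p_3 = 9: count[9] becomes 1
p_4 = 5: count[5] becomes 1
p_5 = 7: count[7] becomes 2
p_6 = 6: count[6] becomes 1
p_7 = 1: count[1] becomes 1
Degrees (1 + count): deg[1]=1+1=2, deg[2]=1+0=1, deg[3]=1+0=1, deg[4]=1+0=1, deg[5]=1+1=2, deg[6]=1+1=2, deg[7]=1+2=3, deg[8]=1+1=2, deg[9]=1+1=2

Answer: 2 1 1 1 2 2 3 2 2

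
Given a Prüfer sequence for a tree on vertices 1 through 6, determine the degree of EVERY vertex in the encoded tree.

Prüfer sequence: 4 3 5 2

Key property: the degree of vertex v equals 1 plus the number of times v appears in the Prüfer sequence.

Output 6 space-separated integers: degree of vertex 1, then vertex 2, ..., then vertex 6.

p_1 = 4: count[4] becomes 1
p_2 = 3: count[3] becomes 1
p_3 = 5: count[5] becomes 1
p_4 = 2: count[2] becomes 1
Degrees (1 + count): deg[1]=1+0=1, deg[2]=1+1=2, deg[3]=1+1=2, deg[4]=1+1=2, deg[5]=1+1=2, deg[6]=1+0=1

Answer: 1 2 2 2 2 1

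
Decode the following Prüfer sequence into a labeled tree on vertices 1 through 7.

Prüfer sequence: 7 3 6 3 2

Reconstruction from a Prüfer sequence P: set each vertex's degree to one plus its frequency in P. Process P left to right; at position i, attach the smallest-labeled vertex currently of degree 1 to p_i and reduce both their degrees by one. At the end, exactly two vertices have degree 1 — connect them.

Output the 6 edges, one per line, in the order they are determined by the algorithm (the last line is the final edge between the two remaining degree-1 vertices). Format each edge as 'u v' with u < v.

Answer: 1 7
3 4
5 6
3 6
2 3
2 7

Derivation:
Initial degrees: {1:1, 2:2, 3:3, 4:1, 5:1, 6:2, 7:2}
Step 1: smallest deg-1 vertex = 1, p_1 = 7. Add edge {1,7}. Now deg[1]=0, deg[7]=1.
Step 2: smallest deg-1 vertex = 4, p_2 = 3. Add edge {3,4}. Now deg[4]=0, deg[3]=2.
Step 3: smallest deg-1 vertex = 5, p_3 = 6. Add edge {5,6}. Now deg[5]=0, deg[6]=1.
Step 4: smallest deg-1 vertex = 6, p_4 = 3. Add edge {3,6}. Now deg[6]=0, deg[3]=1.
Step 5: smallest deg-1 vertex = 3, p_5 = 2. Add edge {2,3}. Now deg[3]=0, deg[2]=1.
Final: two remaining deg-1 vertices are 2, 7. Add edge {2,7}.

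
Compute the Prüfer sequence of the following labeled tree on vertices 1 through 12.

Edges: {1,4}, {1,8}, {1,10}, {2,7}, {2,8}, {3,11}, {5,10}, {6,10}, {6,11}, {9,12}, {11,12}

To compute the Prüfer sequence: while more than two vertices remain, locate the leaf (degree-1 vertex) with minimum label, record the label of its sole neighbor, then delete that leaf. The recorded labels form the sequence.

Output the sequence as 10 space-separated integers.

Step 1: leaves = {3,4,5,7,9}. Remove smallest leaf 3, emit neighbor 11.
Step 2: leaves = {4,5,7,9}. Remove smallest leaf 4, emit neighbor 1.
Step 3: leaves = {5,7,9}. Remove smallest leaf 5, emit neighbor 10.
Step 4: leaves = {7,9}. Remove smallest leaf 7, emit neighbor 2.
Step 5: leaves = {2,9}. Remove smallest leaf 2, emit neighbor 8.
Step 6: leaves = {8,9}. Remove smallest leaf 8, emit neighbor 1.
Step 7: leaves = {1,9}. Remove smallest leaf 1, emit neighbor 10.
Step 8: leaves = {9,10}. Remove smallest leaf 9, emit neighbor 12.
Step 9: leaves = {10,12}. Remove smallest leaf 10, emit neighbor 6.
Step 10: leaves = {6,12}. Remove smallest leaf 6, emit neighbor 11.
Done: 2 vertices remain (11, 12). Sequence = [11 1 10 2 8 1 10 12 6 11]

Answer: 11 1 10 2 8 1 10 12 6 11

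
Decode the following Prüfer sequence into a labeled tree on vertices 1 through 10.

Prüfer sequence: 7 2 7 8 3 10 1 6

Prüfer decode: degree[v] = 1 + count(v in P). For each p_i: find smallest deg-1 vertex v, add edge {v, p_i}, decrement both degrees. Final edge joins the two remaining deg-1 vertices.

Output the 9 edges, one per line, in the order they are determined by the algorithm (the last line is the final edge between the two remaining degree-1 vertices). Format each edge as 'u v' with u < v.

Answer: 4 7
2 5
2 7
7 8
3 8
3 10
1 9
1 6
6 10

Derivation:
Initial degrees: {1:2, 2:2, 3:2, 4:1, 5:1, 6:2, 7:3, 8:2, 9:1, 10:2}
Step 1: smallest deg-1 vertex = 4, p_1 = 7. Add edge {4,7}. Now deg[4]=0, deg[7]=2.
Step 2: smallest deg-1 vertex = 5, p_2 = 2. Add edge {2,5}. Now deg[5]=0, deg[2]=1.
Step 3: smallest deg-1 vertex = 2, p_3 = 7. Add edge {2,7}. Now deg[2]=0, deg[7]=1.
Step 4: smallest deg-1 vertex = 7, p_4 = 8. Add edge {7,8}. Now deg[7]=0, deg[8]=1.
Step 5: smallest deg-1 vertex = 8, p_5 = 3. Add edge {3,8}. Now deg[8]=0, deg[3]=1.
Step 6: smallest deg-1 vertex = 3, p_6 = 10. Add edge {3,10}. Now deg[3]=0, deg[10]=1.
Step 7: smallest deg-1 vertex = 9, p_7 = 1. Add edge {1,9}. Now deg[9]=0, deg[1]=1.
Step 8: smallest deg-1 vertex = 1, p_8 = 6. Add edge {1,6}. Now deg[1]=0, deg[6]=1.
Final: two remaining deg-1 vertices are 6, 10. Add edge {6,10}.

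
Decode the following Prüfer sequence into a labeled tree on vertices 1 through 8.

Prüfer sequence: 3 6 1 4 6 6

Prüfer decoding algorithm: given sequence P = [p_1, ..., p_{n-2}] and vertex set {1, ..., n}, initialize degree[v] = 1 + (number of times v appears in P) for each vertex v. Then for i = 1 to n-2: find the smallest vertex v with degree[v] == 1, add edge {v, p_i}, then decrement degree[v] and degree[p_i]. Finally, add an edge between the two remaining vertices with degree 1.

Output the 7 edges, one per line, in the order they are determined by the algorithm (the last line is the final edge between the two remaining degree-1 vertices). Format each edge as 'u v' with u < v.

Initial degrees: {1:2, 2:1, 3:2, 4:2, 5:1, 6:4, 7:1, 8:1}
Step 1: smallest deg-1 vertex = 2, p_1 = 3. Add edge {2,3}. Now deg[2]=0, deg[3]=1.
Step 2: smallest deg-1 vertex = 3, p_2 = 6. Add edge {3,6}. Now deg[3]=0, deg[6]=3.
Step 3: smallest deg-1 vertex = 5, p_3 = 1. Add edge {1,5}. Now deg[5]=0, deg[1]=1.
Step 4: smallest deg-1 vertex = 1, p_4 = 4. Add edge {1,4}. Now deg[1]=0, deg[4]=1.
Step 5: smallest deg-1 vertex = 4, p_5 = 6. Add edge {4,6}. Now deg[4]=0, deg[6]=2.
Step 6: smallest deg-1 vertex = 7, p_6 = 6. Add edge {6,7}. Now deg[7]=0, deg[6]=1.
Final: two remaining deg-1 vertices are 6, 8. Add edge {6,8}.

Answer: 2 3
3 6
1 5
1 4
4 6
6 7
6 8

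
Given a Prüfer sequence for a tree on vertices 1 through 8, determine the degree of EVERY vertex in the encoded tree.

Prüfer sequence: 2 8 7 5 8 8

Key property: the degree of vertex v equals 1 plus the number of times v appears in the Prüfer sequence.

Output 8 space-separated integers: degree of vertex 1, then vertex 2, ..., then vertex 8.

p_1 = 2: count[2] becomes 1
p_2 = 8: count[8] becomes 1
p_3 = 7: count[7] becomes 1
p_4 = 5: count[5] becomes 1
p_5 = 8: count[8] becomes 2
p_6 = 8: count[8] becomes 3
Degrees (1 + count): deg[1]=1+0=1, deg[2]=1+1=2, deg[3]=1+0=1, deg[4]=1+0=1, deg[5]=1+1=2, deg[6]=1+0=1, deg[7]=1+1=2, deg[8]=1+3=4

Answer: 1 2 1 1 2 1 2 4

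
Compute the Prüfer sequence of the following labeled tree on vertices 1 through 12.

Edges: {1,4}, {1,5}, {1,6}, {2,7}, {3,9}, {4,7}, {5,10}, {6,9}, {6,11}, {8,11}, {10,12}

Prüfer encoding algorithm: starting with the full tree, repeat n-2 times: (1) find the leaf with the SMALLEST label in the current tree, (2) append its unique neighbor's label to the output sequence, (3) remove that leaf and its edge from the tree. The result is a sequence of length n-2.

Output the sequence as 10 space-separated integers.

Step 1: leaves = {2,3,8,12}. Remove smallest leaf 2, emit neighbor 7.
Step 2: leaves = {3,7,8,12}. Remove smallest leaf 3, emit neighbor 9.
Step 3: leaves = {7,8,9,12}. Remove smallest leaf 7, emit neighbor 4.
Step 4: leaves = {4,8,9,12}. Remove smallest leaf 4, emit neighbor 1.
Step 5: leaves = {8,9,12}. Remove smallest leaf 8, emit neighbor 11.
Step 6: leaves = {9,11,12}. Remove smallest leaf 9, emit neighbor 6.
Step 7: leaves = {11,12}. Remove smallest leaf 11, emit neighbor 6.
Step 8: leaves = {6,12}. Remove smallest leaf 6, emit neighbor 1.
Step 9: leaves = {1,12}. Remove smallest leaf 1, emit neighbor 5.
Step 10: leaves = {5,12}. Remove smallest leaf 5, emit neighbor 10.
Done: 2 vertices remain (10, 12). Sequence = [7 9 4 1 11 6 6 1 5 10]

Answer: 7 9 4 1 11 6 6 1 5 10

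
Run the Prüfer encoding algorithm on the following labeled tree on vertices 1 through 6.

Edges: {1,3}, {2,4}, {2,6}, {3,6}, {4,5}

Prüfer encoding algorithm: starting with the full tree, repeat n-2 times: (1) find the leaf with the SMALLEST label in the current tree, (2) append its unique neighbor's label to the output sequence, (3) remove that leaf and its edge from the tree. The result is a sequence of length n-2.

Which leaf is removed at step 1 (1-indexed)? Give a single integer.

Answer: 1

Derivation:
Step 1: current leaves = {1,5}. Remove leaf 1 (neighbor: 3).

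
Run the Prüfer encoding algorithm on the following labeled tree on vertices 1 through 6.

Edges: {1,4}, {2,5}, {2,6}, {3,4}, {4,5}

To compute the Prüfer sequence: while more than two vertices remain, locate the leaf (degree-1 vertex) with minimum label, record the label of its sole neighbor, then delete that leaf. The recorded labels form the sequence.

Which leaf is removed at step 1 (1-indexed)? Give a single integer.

Step 1: current leaves = {1,3,6}. Remove leaf 1 (neighbor: 4).

Answer: 1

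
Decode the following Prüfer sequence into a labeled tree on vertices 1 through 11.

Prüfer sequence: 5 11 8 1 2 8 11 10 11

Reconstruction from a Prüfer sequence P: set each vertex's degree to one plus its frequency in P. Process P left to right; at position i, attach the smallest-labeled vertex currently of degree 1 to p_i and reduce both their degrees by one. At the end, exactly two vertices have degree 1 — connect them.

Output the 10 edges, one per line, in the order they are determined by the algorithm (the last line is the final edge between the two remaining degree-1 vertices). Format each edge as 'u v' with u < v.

Answer: 3 5
4 11
5 8
1 6
1 2
2 8
7 11
8 10
9 11
10 11

Derivation:
Initial degrees: {1:2, 2:2, 3:1, 4:1, 5:2, 6:1, 7:1, 8:3, 9:1, 10:2, 11:4}
Step 1: smallest deg-1 vertex = 3, p_1 = 5. Add edge {3,5}. Now deg[3]=0, deg[5]=1.
Step 2: smallest deg-1 vertex = 4, p_2 = 11. Add edge {4,11}. Now deg[4]=0, deg[11]=3.
Step 3: smallest deg-1 vertex = 5, p_3 = 8. Add edge {5,8}. Now deg[5]=0, deg[8]=2.
Step 4: smallest deg-1 vertex = 6, p_4 = 1. Add edge {1,6}. Now deg[6]=0, deg[1]=1.
Step 5: smallest deg-1 vertex = 1, p_5 = 2. Add edge {1,2}. Now deg[1]=0, deg[2]=1.
Step 6: smallest deg-1 vertex = 2, p_6 = 8. Add edge {2,8}. Now deg[2]=0, deg[8]=1.
Step 7: smallest deg-1 vertex = 7, p_7 = 11. Add edge {7,11}. Now deg[7]=0, deg[11]=2.
Step 8: smallest deg-1 vertex = 8, p_8 = 10. Add edge {8,10}. Now deg[8]=0, deg[10]=1.
Step 9: smallest deg-1 vertex = 9, p_9 = 11. Add edge {9,11}. Now deg[9]=0, deg[11]=1.
Final: two remaining deg-1 vertices are 10, 11. Add edge {10,11}.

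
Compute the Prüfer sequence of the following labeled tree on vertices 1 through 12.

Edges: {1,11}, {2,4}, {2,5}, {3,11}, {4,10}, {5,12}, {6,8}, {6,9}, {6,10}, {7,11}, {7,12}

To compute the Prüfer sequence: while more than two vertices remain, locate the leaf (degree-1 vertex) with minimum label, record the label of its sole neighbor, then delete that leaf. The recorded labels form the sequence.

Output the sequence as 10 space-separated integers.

Answer: 11 11 6 6 10 4 2 5 12 7

Derivation:
Step 1: leaves = {1,3,8,9}. Remove smallest leaf 1, emit neighbor 11.
Step 2: leaves = {3,8,9}. Remove smallest leaf 3, emit neighbor 11.
Step 3: leaves = {8,9,11}. Remove smallest leaf 8, emit neighbor 6.
Step 4: leaves = {9,11}. Remove smallest leaf 9, emit neighbor 6.
Step 5: leaves = {6,11}. Remove smallest leaf 6, emit neighbor 10.
Step 6: leaves = {10,11}. Remove smallest leaf 10, emit neighbor 4.
Step 7: leaves = {4,11}. Remove smallest leaf 4, emit neighbor 2.
Step 8: leaves = {2,11}. Remove smallest leaf 2, emit neighbor 5.
Step 9: leaves = {5,11}. Remove smallest leaf 5, emit neighbor 12.
Step 10: leaves = {11,12}. Remove smallest leaf 11, emit neighbor 7.
Done: 2 vertices remain (7, 12). Sequence = [11 11 6 6 10 4 2 5 12 7]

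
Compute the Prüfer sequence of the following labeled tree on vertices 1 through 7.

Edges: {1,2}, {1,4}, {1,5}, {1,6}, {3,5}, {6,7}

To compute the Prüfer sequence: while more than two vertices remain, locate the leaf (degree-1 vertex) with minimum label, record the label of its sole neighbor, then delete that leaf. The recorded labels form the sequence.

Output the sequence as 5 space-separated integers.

Step 1: leaves = {2,3,4,7}. Remove smallest leaf 2, emit neighbor 1.
Step 2: leaves = {3,4,7}. Remove smallest leaf 3, emit neighbor 5.
Step 3: leaves = {4,5,7}. Remove smallest leaf 4, emit neighbor 1.
Step 4: leaves = {5,7}. Remove smallest leaf 5, emit neighbor 1.
Step 5: leaves = {1,7}. Remove smallest leaf 1, emit neighbor 6.
Done: 2 vertices remain (6, 7). Sequence = [1 5 1 1 6]

Answer: 1 5 1 1 6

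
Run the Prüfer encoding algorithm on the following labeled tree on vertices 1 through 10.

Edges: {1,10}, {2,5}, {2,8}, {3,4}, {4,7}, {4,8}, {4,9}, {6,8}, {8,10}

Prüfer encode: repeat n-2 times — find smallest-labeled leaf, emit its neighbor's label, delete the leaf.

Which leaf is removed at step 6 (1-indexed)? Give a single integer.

Step 1: current leaves = {1,3,5,6,7,9}. Remove leaf 1 (neighbor: 10).
Step 2: current leaves = {3,5,6,7,9,10}. Remove leaf 3 (neighbor: 4).
Step 3: current leaves = {5,6,7,9,10}. Remove leaf 5 (neighbor: 2).
Step 4: current leaves = {2,6,7,9,10}. Remove leaf 2 (neighbor: 8).
Step 5: current leaves = {6,7,9,10}. Remove leaf 6 (neighbor: 8).
Step 6: current leaves = {7,9,10}. Remove leaf 7 (neighbor: 4).

Answer: 7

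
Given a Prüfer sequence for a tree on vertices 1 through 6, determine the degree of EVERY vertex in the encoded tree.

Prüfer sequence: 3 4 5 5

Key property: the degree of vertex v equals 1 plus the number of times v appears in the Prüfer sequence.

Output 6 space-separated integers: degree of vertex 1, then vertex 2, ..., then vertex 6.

Answer: 1 1 2 2 3 1

Derivation:
p_1 = 3: count[3] becomes 1
p_2 = 4: count[4] becomes 1
p_3 = 5: count[5] becomes 1
p_4 = 5: count[5] becomes 2
Degrees (1 + count): deg[1]=1+0=1, deg[2]=1+0=1, deg[3]=1+1=2, deg[4]=1+1=2, deg[5]=1+2=3, deg[6]=1+0=1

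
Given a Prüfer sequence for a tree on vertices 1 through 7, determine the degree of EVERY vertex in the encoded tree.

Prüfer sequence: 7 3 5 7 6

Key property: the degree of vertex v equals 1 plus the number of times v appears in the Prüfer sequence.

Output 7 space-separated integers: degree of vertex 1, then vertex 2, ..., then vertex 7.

Answer: 1 1 2 1 2 2 3

Derivation:
p_1 = 7: count[7] becomes 1
p_2 = 3: count[3] becomes 1
p_3 = 5: count[5] becomes 1
p_4 = 7: count[7] becomes 2
p_5 = 6: count[6] becomes 1
Degrees (1 + count): deg[1]=1+0=1, deg[2]=1+0=1, deg[3]=1+1=2, deg[4]=1+0=1, deg[5]=1+1=2, deg[6]=1+1=2, deg[7]=1+2=3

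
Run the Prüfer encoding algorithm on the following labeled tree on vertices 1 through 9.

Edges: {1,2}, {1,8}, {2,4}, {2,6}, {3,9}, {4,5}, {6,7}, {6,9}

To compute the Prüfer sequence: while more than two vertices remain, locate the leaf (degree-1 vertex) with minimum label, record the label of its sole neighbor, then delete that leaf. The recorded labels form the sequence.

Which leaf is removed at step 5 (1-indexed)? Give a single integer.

Answer: 8

Derivation:
Step 1: current leaves = {3,5,7,8}. Remove leaf 3 (neighbor: 9).
Step 2: current leaves = {5,7,8,9}. Remove leaf 5 (neighbor: 4).
Step 3: current leaves = {4,7,8,9}. Remove leaf 4 (neighbor: 2).
Step 4: current leaves = {7,8,9}. Remove leaf 7 (neighbor: 6).
Step 5: current leaves = {8,9}. Remove leaf 8 (neighbor: 1).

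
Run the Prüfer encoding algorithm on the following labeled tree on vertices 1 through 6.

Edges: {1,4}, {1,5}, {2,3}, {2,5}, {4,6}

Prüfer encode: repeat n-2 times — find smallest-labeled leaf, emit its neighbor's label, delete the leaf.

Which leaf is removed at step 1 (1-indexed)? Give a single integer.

Answer: 3

Derivation:
Step 1: current leaves = {3,6}. Remove leaf 3 (neighbor: 2).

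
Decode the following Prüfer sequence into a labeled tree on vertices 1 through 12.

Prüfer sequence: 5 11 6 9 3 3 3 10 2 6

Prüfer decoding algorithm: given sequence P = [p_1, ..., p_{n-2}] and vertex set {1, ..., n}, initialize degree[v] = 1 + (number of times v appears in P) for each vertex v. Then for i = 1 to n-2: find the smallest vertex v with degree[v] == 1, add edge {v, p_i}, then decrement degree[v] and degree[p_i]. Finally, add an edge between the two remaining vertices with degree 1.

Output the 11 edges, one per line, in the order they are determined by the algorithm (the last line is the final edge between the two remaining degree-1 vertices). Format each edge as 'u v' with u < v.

Answer: 1 5
4 11
5 6
7 9
3 8
3 9
3 11
3 10
2 10
2 6
6 12

Derivation:
Initial degrees: {1:1, 2:2, 3:4, 4:1, 5:2, 6:3, 7:1, 8:1, 9:2, 10:2, 11:2, 12:1}
Step 1: smallest deg-1 vertex = 1, p_1 = 5. Add edge {1,5}. Now deg[1]=0, deg[5]=1.
Step 2: smallest deg-1 vertex = 4, p_2 = 11. Add edge {4,11}. Now deg[4]=0, deg[11]=1.
Step 3: smallest deg-1 vertex = 5, p_3 = 6. Add edge {5,6}. Now deg[5]=0, deg[6]=2.
Step 4: smallest deg-1 vertex = 7, p_4 = 9. Add edge {7,9}. Now deg[7]=0, deg[9]=1.
Step 5: smallest deg-1 vertex = 8, p_5 = 3. Add edge {3,8}. Now deg[8]=0, deg[3]=3.
Step 6: smallest deg-1 vertex = 9, p_6 = 3. Add edge {3,9}. Now deg[9]=0, deg[3]=2.
Step 7: smallest deg-1 vertex = 11, p_7 = 3. Add edge {3,11}. Now deg[11]=0, deg[3]=1.
Step 8: smallest deg-1 vertex = 3, p_8 = 10. Add edge {3,10}. Now deg[3]=0, deg[10]=1.
Step 9: smallest deg-1 vertex = 10, p_9 = 2. Add edge {2,10}. Now deg[10]=0, deg[2]=1.
Step 10: smallest deg-1 vertex = 2, p_10 = 6. Add edge {2,6}. Now deg[2]=0, deg[6]=1.
Final: two remaining deg-1 vertices are 6, 12. Add edge {6,12}.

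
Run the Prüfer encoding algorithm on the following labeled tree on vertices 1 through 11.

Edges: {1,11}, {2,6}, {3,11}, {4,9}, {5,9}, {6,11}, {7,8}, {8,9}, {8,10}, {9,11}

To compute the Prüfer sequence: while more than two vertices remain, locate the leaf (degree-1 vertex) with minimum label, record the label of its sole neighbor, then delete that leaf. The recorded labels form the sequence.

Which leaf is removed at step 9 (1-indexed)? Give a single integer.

Step 1: current leaves = {1,2,3,4,5,7,10}. Remove leaf 1 (neighbor: 11).
Step 2: current leaves = {2,3,4,5,7,10}. Remove leaf 2 (neighbor: 6).
Step 3: current leaves = {3,4,5,6,7,10}. Remove leaf 3 (neighbor: 11).
Step 4: current leaves = {4,5,6,7,10}. Remove leaf 4 (neighbor: 9).
Step 5: current leaves = {5,6,7,10}. Remove leaf 5 (neighbor: 9).
Step 6: current leaves = {6,7,10}. Remove leaf 6 (neighbor: 11).
Step 7: current leaves = {7,10,11}. Remove leaf 7 (neighbor: 8).
Step 8: current leaves = {10,11}. Remove leaf 10 (neighbor: 8).
Step 9: current leaves = {8,11}. Remove leaf 8 (neighbor: 9).

Answer: 8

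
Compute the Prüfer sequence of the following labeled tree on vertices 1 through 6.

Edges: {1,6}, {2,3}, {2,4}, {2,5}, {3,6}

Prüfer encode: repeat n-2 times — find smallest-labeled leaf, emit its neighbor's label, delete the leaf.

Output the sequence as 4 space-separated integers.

Answer: 6 2 2 3

Derivation:
Step 1: leaves = {1,4,5}. Remove smallest leaf 1, emit neighbor 6.
Step 2: leaves = {4,5,6}. Remove smallest leaf 4, emit neighbor 2.
Step 3: leaves = {5,6}. Remove smallest leaf 5, emit neighbor 2.
Step 4: leaves = {2,6}. Remove smallest leaf 2, emit neighbor 3.
Done: 2 vertices remain (3, 6). Sequence = [6 2 2 3]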